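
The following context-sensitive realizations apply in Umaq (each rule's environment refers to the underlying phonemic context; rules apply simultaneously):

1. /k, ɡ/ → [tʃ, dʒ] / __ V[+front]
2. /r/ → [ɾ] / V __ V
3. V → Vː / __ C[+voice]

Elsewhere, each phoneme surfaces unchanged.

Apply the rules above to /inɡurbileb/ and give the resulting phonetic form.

[iːnɡuːrbiːleːb]

/i/ — word-initial, before a voiced consonant — surfaces as [iː] (rule 3).
/n/ stays [n].
/ɡ/ (between /n/ and /u/) is in the target of rule 1 but the environment (before a front vowel) is not met → [ɡ].
Rule 3 applies to /u/ (between /ɡ/ and /r/: before a voiced consonant) → [uː].
/r/ (between /u/ and /b/) is in the target of rule 2 but the environment (between two vowels) is not met → [r].
/b/ (between /r/ and /i/) is unaffected → [b].
/i/ (between /b/ and /l/) occurs before a voiced consonant → [iː] by rule 3.
/l/ (between /i/ and /e/) is unaffected → [l].
/e/ (between /l/ and /b/) occurs before a voiced consonant → [eː] by rule 3.
/b/ (word-final) is unaffected → [b].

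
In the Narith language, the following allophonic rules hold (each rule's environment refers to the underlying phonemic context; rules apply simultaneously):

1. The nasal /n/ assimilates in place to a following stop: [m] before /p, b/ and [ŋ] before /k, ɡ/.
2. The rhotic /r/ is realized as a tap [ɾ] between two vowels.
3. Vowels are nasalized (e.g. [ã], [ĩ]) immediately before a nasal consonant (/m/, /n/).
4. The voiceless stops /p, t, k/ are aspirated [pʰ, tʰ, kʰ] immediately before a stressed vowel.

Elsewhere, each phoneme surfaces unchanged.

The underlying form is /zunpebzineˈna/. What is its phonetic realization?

/z/ (word-initial) is unaffected → [z].
/u/ (between /z/ and /n/) occurs before a nasal consonant → [ũ] by rule 3.
/n/ meets the environment for rule 1 (before a labial or velar stop) → [m].
/p/ (between /n/ and /e/) is in the target of rule 4 but the environment (immediately before a stressed vowel) is not met → [p].
/e/ (between /p/ and /b/): rule 3 targets it, but not before a nasal consonant → unchanged [e].
/b/ (between /e/ and /z/): no rule targets it → [b].
/z/ — not in any rule's target class → [z].
/i/ (between /z/ and /n/) occurs before a nasal consonant → [ĩ] by rule 3.
/n/ (between /i/ and /e/) is in the target of rule 1 but the environment (before a labial or velar stop) is not met → [n].
Rule 3 applies to /e/ (between /n/ and /n/: before a nasal consonant) → [ẽ].
/n/ — between /e/ and /a/; rule 1 does not apply here → [n].
/a/ (word-final): rule 3 targets it, but not before a nasal consonant → unchanged [a].

[zũmpebzĩnẽˈna]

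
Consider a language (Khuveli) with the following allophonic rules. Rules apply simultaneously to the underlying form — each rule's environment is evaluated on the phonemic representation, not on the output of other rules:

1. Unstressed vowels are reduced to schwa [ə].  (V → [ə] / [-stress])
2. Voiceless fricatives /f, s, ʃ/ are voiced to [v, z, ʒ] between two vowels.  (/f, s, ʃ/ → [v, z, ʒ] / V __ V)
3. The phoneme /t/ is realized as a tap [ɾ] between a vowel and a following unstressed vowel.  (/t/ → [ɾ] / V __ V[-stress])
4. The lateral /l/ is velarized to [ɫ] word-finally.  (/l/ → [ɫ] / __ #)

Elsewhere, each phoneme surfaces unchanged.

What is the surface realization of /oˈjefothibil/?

[əˈjevəthəbəɫ]

/o/ — word-initial, in an unstressed syllable — surfaces as [ə] (rule 1).
/j/ (between /o/ and /e/) is unaffected → [j].
/e/ (between /j/ and /f/) fails the environment for rule 1, so it stays [e].
/f/ (between /e/ and /o/): between two vowels, so rule 2 applies → [v].
/o/ (between /f/ and /t/): in an unstressed syllable, so rule 1 applies → [ə].
/t/ (between /o/ and /h/): rule 3 targets it, but not between a vowel and a following unstressed vowel → unchanged [t].
/h/ (between /t/ and /i/) is unaffected → [h].
/i/ (between /h/ and /b/) occurs in an unstressed syllable → [ə] by rule 1.
/b/ stays [b].
/i/ (between /b/ and /l/): in an unstressed syllable, so rule 1 applies → [ə].
/l/ — word-final, word-finally — surfaces as [ɫ] (rule 4).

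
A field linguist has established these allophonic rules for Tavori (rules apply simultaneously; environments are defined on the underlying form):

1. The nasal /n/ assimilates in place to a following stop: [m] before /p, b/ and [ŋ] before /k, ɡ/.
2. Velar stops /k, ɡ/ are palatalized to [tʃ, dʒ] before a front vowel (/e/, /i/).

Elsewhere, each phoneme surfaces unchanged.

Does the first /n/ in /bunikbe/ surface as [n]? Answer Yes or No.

Yes

/n/ (between /u/ and /i/) fails the environment for rule 1, so it stays [n].
The actual realization is [n], which matches [n].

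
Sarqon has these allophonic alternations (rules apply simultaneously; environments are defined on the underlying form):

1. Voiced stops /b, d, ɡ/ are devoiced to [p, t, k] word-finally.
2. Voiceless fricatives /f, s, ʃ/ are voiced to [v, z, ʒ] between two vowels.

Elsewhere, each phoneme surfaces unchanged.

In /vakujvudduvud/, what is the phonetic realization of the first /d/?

/d/ (between /u/ and /d/) fails the environment for rule 1, so it stays [d].

[d]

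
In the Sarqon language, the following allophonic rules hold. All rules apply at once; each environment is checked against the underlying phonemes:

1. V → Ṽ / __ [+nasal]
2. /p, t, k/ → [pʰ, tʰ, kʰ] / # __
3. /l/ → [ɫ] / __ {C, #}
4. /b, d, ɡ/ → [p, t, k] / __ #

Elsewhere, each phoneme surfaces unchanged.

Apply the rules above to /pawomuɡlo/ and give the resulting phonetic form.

[pʰawõmuɡlo]

/p/ (word-initial): word-initially, so rule 2 applies → [pʰ].
/a/ — between /p/ and /w/; rule 1 does not apply here → [a].
/w/ stays [w].
/o/ (between /w/ and /m/): before a nasal consonant, so rule 1 applies → [õ].
/m/ stays [m].
/u/ (between /m/ and /ɡ/) fails the environment for rule 1, so it stays [u].
/ɡ/ (between /u/ and /l/): rule 4 targets it, but not word-finally → unchanged [ɡ].
/l/ (between /ɡ/ and /o/): rule 3 targets it, but not word-finally or immediately before a consonant → unchanged [l].
/o/ (word-final) fails the environment for rule 1, so it stays [o].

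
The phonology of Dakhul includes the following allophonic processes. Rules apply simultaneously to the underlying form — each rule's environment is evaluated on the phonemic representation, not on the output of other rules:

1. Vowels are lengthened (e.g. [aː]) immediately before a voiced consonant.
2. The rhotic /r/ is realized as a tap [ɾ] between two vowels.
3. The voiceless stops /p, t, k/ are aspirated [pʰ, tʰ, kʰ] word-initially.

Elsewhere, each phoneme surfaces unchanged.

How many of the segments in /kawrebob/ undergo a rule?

Segments that undergo a rule: /k/ → [kʰ] (rule 3); /a/ → [aː] (rule 1); /e/ → [eː] (rule 1); /o/ → [oː] (rule 1).
All other segments surface unchanged.

4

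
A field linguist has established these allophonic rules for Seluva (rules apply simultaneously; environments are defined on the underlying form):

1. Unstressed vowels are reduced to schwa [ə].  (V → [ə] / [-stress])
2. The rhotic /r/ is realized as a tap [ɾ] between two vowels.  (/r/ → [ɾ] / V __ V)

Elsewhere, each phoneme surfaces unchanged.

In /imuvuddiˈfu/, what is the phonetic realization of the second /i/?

[ə]

/i/ — between /d/ and /f/, in an unstressed syllable — surfaces as [ə] (rule 1).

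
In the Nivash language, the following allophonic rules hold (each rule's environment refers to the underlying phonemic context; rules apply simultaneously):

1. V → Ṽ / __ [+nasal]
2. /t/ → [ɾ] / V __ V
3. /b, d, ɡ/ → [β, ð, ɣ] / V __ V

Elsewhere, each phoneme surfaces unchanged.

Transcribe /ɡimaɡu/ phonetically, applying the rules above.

[ɡĩmaɣu]

/ɡ/ (word-initial): rule 3 targets it, but not between two vowels → unchanged [ɡ].
Rule 1 applies to /i/ (between /ɡ/ and /m/: before a nasal consonant) → [ĩ].
/m/ (between /i/ and /a/): no rule targets it → [m].
/a/ (between /m/ and /ɡ/): rule 1 targets it, but not before a nasal consonant → unchanged [a].
/ɡ/ (between /a/ and /u/): between two vowels, so rule 3 applies → [ɣ].
/u/ (word-final) fails the environment for rule 1, so it stays [u].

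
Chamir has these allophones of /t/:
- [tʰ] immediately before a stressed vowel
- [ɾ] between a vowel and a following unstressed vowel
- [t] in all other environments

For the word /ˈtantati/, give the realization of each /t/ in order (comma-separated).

Occurrence 1 (position 1): immediately before a stressed vowel → [tʰ].
Occurrence 2 (position 4): no conditioning environment matches → elsewhere allophone [t].
Occurrence 3 (position 6): between a vowel and an unstressed vowel → [ɾ].

[tʰ], [t], [ɾ]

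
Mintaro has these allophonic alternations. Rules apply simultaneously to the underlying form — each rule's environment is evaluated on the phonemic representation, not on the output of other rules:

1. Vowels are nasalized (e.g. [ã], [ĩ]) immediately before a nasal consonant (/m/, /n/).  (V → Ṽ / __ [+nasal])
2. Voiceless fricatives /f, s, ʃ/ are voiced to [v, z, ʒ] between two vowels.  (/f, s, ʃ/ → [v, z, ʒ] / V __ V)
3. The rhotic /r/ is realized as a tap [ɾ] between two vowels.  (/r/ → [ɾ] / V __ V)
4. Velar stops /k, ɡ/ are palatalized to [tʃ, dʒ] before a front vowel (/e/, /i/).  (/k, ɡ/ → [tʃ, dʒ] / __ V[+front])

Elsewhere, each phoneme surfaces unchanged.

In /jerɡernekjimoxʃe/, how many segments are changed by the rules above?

Segments that undergo a rule: /ɡ/ → [dʒ] (rule 4); /i/ → [ĩ] (rule 1).
All other segments surface unchanged.

2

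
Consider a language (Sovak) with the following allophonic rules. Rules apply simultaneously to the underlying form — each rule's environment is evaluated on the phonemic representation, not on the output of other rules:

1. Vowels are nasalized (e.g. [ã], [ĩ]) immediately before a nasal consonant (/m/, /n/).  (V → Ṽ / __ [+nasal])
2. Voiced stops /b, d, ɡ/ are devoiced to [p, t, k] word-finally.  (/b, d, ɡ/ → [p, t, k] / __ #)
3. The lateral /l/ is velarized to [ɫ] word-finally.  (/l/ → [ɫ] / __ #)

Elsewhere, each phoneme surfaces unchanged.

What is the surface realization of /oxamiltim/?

/o/ (word-initial) is in the target of rule 1 but the environment (before a nasal consonant) is not met → [o].
/x/ stays [x].
/a/ — between /x/ and /m/, before a nasal consonant — surfaces as [ã] (rule 1).
/m/ (between /a/ and /i/): no rule targets it → [m].
/i/ — between /m/ and /l/; rule 1 does not apply here → [i].
/l/ — between /i/ and /t/; rule 3 does not apply here → [l].
/t/ — not in any rule's target class → [t].
/i/ (between /t/ and /m/) occurs before a nasal consonant → [ĩ] by rule 1.
/m/ stays [m].

[oxãmiltĩm]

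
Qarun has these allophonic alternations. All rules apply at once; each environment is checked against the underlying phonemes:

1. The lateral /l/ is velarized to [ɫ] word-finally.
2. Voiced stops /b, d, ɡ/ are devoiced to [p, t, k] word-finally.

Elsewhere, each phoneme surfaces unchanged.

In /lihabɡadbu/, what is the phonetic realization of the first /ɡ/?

/ɡ/ (between /b/ and /a/): rule 2 targets it, but not word-finally → unchanged [ɡ].

[ɡ]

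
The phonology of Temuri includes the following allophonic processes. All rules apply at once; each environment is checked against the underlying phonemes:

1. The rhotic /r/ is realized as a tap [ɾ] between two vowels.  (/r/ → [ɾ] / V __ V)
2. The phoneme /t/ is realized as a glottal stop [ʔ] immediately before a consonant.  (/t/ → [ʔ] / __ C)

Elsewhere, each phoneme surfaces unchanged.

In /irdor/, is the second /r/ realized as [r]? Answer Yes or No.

/r/ (word-final) fails the environment for rule 1, so it stays [r].
The actual realization is [r], which matches [r].

Yes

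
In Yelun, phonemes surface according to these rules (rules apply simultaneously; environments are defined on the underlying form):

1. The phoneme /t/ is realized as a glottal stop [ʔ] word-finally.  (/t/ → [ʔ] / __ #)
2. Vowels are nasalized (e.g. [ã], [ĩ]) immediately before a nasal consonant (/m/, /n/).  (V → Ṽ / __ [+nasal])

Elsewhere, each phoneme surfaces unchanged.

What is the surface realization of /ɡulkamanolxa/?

/ɡ/ — not in any rule's target class → [ɡ].
/u/ (between /ɡ/ and /l/) is in the target of rule 2 but the environment (before a nasal consonant) is not met → [u].
/l/ (between /u/ and /k/) is unaffected → [l].
/k/ (between /l/ and /a/): no rule targets it → [k].
/a/ — between /k/ and /m/, before a nasal consonant — surfaces as [ã] (rule 2).
/m/ — not in any rule's target class → [m].
/a/ — between /m/ and /n/, before a nasal consonant — surfaces as [ã] (rule 2).
/n/ stays [n].
/o/ (between /n/ and /l/): rule 2 targets it, but not before a nasal consonant → unchanged [o].
/l/ (between /o/ and /x/): no rule targets it → [l].
/x/ — not in any rule's target class → [x].
/a/ — word-final; rule 2 does not apply here → [a].

[ɡulkãmãnolxa]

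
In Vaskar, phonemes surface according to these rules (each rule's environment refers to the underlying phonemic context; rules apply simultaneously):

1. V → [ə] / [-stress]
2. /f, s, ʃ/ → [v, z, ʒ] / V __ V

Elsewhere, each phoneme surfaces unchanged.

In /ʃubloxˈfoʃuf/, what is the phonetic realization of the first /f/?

[f]

/f/ — between /x/ and /o/; rule 2 does not apply here → [f].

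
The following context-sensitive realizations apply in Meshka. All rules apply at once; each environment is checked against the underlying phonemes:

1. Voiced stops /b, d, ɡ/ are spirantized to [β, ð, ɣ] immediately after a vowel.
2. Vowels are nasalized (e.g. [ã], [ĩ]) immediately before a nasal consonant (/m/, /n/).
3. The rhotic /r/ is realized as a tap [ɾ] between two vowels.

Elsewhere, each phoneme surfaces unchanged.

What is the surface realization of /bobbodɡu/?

[boβboðɡu]

/b/ — word-initial; rule 1 does not apply here → [b].
/o/ (between /b/ and /b/) is in the target of rule 2 but the environment (before a nasal consonant) is not met → [o].
/b/ (between /o/ and /b/) occurs immediately after a vowel → [β] by rule 1.
/b/ (between /b/ and /o/) fails the environment for rule 1, so it stays [b].
/o/ (between /b/ and /d/) is in the target of rule 2 but the environment (before a nasal consonant) is not met → [o].
/d/ (between /o/ and /ɡ/): immediately after a vowel, so rule 1 applies → [ð].
/ɡ/ (between /d/ and /u/) is in the target of rule 1 but the environment (immediately after a vowel) is not met → [ɡ].
/u/ (word-final): rule 2 targets it, but not before a nasal consonant → unchanged [u].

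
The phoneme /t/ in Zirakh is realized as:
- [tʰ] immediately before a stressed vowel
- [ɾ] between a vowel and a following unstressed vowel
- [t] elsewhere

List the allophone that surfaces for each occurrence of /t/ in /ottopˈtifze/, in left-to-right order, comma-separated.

Occurrence 1 (position 2): no conditioning environment matches → elsewhere allophone [t].
Occurrence 2 (position 3): no conditioning environment matches → elsewhere allophone [t].
Occurrence 3 (position 6): immediately before a stressed vowel → [tʰ].

[t], [t], [tʰ]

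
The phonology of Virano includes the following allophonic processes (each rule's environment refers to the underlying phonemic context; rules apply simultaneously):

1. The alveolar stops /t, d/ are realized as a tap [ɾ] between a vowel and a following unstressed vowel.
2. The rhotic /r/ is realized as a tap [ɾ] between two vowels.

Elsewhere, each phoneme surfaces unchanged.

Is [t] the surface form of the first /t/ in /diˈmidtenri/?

Yes

/t/ (between /d/ and /e/) is in the target of rule 1 but the environment (between a vowel and a following unstressed vowel) is not met → [t].
The actual realization is [t], which matches [t].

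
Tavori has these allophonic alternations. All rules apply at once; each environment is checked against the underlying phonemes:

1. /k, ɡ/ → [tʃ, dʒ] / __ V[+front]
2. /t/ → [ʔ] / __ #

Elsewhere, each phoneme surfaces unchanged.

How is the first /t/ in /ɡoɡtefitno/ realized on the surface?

/t/ (between /ɡ/ and /e/): rule 2 targets it, but not word-finally → unchanged [t].

[t]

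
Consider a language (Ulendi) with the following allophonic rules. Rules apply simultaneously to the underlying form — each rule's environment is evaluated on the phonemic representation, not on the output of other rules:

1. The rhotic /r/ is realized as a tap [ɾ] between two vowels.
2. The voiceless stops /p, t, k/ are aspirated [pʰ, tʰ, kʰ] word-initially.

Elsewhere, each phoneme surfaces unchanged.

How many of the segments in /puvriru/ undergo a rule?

Segments that undergo a rule: /p/ → [pʰ] (rule 2); /r/ → [ɾ] (rule 1).
All other segments surface unchanged.

2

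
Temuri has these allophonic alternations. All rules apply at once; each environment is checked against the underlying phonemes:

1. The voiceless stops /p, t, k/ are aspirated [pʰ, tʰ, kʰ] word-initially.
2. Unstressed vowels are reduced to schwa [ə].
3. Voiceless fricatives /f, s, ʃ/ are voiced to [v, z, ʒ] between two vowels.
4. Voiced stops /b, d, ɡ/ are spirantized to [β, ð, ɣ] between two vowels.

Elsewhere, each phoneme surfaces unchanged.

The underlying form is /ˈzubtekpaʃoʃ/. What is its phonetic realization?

[ˈzubtəkpəʒəʃ]

/z/ (word-initial) is unaffected → [z].
/u/ (between /z/ and /b/) is in the target of rule 2 but the environment (in an unstressed syllable) is not met → [u].
/b/ (between /u/ and /t/) fails the environment for rule 4, so it stays [b].
/t/ — between /b/ and /e/; rule 1 does not apply here → [t].
/e/ — between /t/ and /k/, in an unstressed syllable — surfaces as [ə] (rule 2).
/k/ (between /e/ and /p/) is in the target of rule 1 but the environment (word-initially) is not met → [k].
/p/ (between /k/ and /a/) is in the target of rule 1 but the environment (word-initially) is not met → [p].
Rule 2 applies to /a/ (between /p/ and /ʃ/: in an unstressed syllable) → [ə].
/ʃ/ — between /a/ and /o/, between two vowels — surfaces as [ʒ] (rule 3).
/o/ (between /ʃ/ and /ʃ/): in an unstressed syllable, so rule 2 applies → [ə].
/ʃ/ (word-final) is in the target of rule 3 but the environment (between two vowels) is not met → [ʃ].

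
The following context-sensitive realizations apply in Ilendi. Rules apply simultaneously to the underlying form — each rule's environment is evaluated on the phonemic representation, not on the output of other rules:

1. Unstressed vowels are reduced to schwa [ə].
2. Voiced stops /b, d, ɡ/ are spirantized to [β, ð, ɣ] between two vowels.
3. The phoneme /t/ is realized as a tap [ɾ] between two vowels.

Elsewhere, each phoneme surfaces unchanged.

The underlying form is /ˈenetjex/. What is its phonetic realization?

/e/ (word-initial): rule 1 targets it, but not in an unstressed syllable → unchanged [e].
/e/ (between /n/ and /t/) occurs in an unstressed syllable → [ə] by rule 1.
/t/ (between /e/ and /j/): rule 3 targets it, but not between two vowels → unchanged [t].
/e/ meets the environment for rule 1 (in an unstressed syllable) → [ə].

[ˈenətjəx]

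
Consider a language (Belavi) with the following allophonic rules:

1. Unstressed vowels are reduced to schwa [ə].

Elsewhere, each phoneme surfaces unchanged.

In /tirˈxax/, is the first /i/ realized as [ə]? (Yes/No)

Yes

/i/ (between /t/ and /r/) occurs in an unstressed syllable → [ə] by rule 1.
The actual realization is [ə], which matches [ə].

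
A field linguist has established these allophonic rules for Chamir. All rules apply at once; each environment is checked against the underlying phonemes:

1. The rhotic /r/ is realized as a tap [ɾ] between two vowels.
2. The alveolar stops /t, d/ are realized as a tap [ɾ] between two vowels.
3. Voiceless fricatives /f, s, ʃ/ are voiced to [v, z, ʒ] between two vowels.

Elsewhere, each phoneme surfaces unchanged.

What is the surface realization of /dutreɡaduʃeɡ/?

/d/ (word-initial): rule 2 targets it, but not between two vowels → unchanged [d].
/t/ (between /u/ and /r/) is in the target of rule 2 but the environment (between two vowels) is not met → [t].
/r/ — between /t/ and /e/; rule 1 does not apply here → [r].
/d/ (between /a/ and /u/): between two vowels, so rule 2 applies → [ɾ].
/ʃ/ (between /u/ and /e/) occurs between two vowels → [ʒ] by rule 3.

[dutreɡaɾuʒeɡ]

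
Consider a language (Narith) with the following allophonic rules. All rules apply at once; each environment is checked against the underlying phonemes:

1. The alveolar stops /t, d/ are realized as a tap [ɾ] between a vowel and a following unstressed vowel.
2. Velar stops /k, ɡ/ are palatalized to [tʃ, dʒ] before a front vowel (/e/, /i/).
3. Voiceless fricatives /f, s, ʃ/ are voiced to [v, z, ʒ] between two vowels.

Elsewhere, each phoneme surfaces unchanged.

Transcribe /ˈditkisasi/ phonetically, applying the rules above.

/d/ (word-initial) fails the environment for rule 1, so it stays [d].
/t/ (between /i/ and /k/): rule 1 targets it, but not between a vowel and a following unstressed vowel → unchanged [t].
/k/ (between /t/ and /i/): before a front vowel, so rule 2 applies → [tʃ].
/s/ — between /i/ and /a/, between two vowels — surfaces as [z] (rule 3).
Rule 3 applies to /s/ (between /a/ and /i/: between two vowels) → [z].

[ˈdittʃizazi]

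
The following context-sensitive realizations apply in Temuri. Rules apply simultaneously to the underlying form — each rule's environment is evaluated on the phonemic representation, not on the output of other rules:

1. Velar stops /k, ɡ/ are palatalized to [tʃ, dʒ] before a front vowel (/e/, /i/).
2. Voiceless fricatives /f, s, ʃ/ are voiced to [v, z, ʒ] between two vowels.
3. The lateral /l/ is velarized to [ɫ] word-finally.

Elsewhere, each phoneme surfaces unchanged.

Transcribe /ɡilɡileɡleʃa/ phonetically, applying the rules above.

[dʒildʒileɡleʒa]

/ɡ/ (word-initial) occurs before a front vowel → [dʒ] by rule 1.
/i/ — not in any rule's target class → [i].
/l/ (between /i/ and /ɡ/): rule 3 targets it, but not word-finally → unchanged [l].
/ɡ/ — between /l/ and /i/, before a front vowel — surfaces as [dʒ] (rule 1).
/i/ stays [i].
/l/ (between /i/ and /e/) is in the target of rule 3 but the environment (word-finally) is not met → [l].
/e/ — not in any rule's target class → [e].
/ɡ/ (between /e/ and /l/): rule 1 targets it, but not before a front vowel → unchanged [ɡ].
/l/ — between /ɡ/ and /e/; rule 3 does not apply here → [l].
/e/ stays [e].
/ʃ/ (between /e/ and /a/) occurs between two vowels → [ʒ] by rule 2.
/a/ (word-final) is unaffected → [a].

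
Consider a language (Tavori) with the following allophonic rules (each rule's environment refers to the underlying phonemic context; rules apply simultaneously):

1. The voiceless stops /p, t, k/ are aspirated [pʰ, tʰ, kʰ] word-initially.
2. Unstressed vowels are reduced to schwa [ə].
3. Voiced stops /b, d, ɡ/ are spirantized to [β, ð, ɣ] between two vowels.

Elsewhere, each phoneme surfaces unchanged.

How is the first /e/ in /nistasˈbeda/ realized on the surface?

/e/ (between /b/ and /d/) fails the environment for rule 2, so it stays [e].

[e]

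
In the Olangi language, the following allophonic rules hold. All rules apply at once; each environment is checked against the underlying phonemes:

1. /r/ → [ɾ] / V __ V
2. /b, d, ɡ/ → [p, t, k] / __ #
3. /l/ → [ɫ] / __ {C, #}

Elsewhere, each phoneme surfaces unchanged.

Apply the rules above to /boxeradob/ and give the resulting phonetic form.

[boxeɾadop]

/b/ (word-initial): rule 2 targets it, but not word-finally → unchanged [b].
/o/ (between /b/ and /x/) is unaffected → [o].
/x/ (between /o/ and /e/) is unaffected → [x].
/e/ — not in any rule's target class → [e].
/r/ meets the environment for rule 1 (between two vowels) → [ɾ].
/a/ stays [a].
/d/ — between /a/ and /o/; rule 2 does not apply here → [d].
/o/ (between /d/ and /b/) is unaffected → [o].
Rule 2 applies to /b/ (word-final: word-finally) → [p].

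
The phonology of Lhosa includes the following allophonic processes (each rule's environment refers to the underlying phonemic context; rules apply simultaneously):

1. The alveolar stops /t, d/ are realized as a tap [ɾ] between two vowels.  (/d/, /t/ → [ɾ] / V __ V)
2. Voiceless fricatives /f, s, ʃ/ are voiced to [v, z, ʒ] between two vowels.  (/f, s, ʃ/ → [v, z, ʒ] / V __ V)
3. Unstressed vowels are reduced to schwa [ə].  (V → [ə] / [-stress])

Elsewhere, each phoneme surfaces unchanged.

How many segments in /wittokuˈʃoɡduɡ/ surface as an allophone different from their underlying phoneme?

5

Segments that undergo a rule: /i/ → [ə] (rule 3); /o/ → [ə] (rule 3); /u/ → [ə] (rule 3); /ʃ/ → [ʒ] (rule 2); /u/ → [ə] (rule 3).
All other segments surface unchanged.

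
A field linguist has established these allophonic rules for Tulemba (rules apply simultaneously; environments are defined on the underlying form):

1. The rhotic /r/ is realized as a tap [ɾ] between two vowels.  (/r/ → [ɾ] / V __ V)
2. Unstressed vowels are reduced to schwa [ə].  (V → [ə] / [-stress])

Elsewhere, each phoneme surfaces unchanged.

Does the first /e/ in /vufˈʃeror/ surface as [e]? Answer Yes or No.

/e/ (between /ʃ/ and /r/) fails the environment for rule 2, so it stays [e].
The actual realization is [e], which matches [e].

Yes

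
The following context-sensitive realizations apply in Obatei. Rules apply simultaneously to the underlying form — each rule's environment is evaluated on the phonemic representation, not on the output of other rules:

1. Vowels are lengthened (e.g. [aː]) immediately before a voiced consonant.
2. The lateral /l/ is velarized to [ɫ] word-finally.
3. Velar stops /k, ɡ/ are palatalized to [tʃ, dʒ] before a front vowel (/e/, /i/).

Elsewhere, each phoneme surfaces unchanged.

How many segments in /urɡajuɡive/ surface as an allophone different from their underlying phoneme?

5

Segments that undergo a rule: /u/ → [uː] (rule 1); /a/ → [aː] (rule 1); /u/ → [uː] (rule 1); /ɡ/ → [dʒ] (rule 3); /i/ → [iː] (rule 1).
All other segments surface unchanged.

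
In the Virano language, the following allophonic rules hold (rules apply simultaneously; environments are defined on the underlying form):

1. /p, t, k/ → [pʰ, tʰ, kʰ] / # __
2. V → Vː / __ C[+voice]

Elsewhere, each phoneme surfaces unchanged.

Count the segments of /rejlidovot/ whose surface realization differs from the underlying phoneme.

Segments that undergo a rule: /e/ → [eː] (rule 2); /i/ → [iː] (rule 2); /o/ → [oː] (rule 2).
All other segments surface unchanged.

3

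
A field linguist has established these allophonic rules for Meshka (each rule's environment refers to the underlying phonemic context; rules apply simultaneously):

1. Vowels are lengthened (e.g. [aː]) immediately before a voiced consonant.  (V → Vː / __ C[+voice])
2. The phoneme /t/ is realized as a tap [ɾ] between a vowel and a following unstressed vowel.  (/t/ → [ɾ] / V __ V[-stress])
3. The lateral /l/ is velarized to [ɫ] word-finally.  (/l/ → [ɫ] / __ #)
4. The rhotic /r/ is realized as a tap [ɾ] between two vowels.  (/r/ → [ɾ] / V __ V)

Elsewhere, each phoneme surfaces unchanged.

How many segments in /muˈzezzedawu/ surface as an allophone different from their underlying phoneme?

Segments that undergo a rule: /u/ → [uː] (rule 1); /e/ → [eː] (rule 1); /e/ → [eː] (rule 1); /a/ → [aː] (rule 1).
All other segments surface unchanged.

4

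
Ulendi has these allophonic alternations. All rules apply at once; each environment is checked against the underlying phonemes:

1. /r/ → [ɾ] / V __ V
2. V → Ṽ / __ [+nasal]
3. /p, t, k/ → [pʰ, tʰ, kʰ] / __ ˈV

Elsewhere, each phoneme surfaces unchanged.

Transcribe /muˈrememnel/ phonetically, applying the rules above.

[muˈɾẽmẽmnel]

/m/ stays [m].
/u/ — between /m/ and /r/; rule 2 does not apply here → [u].
/r/ meets the environment for rule 1 (between two vowels) → [ɾ].
/e/ meets the environment for rule 2 (before a nasal consonant) → [ẽ].
/m/ stays [m].
/e/ (between /m/ and /m/) occurs before a nasal consonant → [ẽ] by rule 2.
/m/ — not in any rule's target class → [m].
/n/ stays [n].
/e/ (between /n/ and /l/) fails the environment for rule 2, so it stays [e].
/l/ (word-final): no rule targets it → [l].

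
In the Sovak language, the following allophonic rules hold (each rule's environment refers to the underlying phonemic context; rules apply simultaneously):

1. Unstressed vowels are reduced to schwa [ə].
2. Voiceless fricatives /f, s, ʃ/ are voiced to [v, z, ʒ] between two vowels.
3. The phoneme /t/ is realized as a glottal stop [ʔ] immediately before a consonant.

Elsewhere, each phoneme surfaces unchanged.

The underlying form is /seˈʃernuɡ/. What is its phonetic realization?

[səˈʒernəɡ]

/s/ — word-initial; rule 2 does not apply here → [s].
/e/ (between /s/ and /ʃ/) occurs in an unstressed syllable → [ə] by rule 1.
/ʃ/ meets the environment for rule 2 (between two vowels) → [ʒ].
/e/ (between /ʃ/ and /r/): rule 1 targets it, but not in an unstressed syllable → unchanged [e].
/u/ — between /n/ and /ɡ/, in an unstressed syllable — surfaces as [ə] (rule 1).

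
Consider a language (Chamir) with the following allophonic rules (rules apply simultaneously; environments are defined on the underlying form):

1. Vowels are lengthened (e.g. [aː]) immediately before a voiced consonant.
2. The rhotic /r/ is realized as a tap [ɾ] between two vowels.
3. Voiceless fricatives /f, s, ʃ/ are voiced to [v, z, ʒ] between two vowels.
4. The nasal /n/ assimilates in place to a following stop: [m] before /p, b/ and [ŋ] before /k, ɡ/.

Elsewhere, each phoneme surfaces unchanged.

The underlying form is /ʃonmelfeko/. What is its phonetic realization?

/ʃ/ (word-initial) fails the environment for rule 3, so it stays [ʃ].
/o/ meets the environment for rule 1 (before a voiced consonant) → [oː].
/n/ (between /o/ and /m/) fails the environment for rule 4, so it stays [n].
/m/ stays [m].
/e/ meets the environment for rule 1 (before a voiced consonant) → [eː].
/l/ — not in any rule's target class → [l].
/f/ — between /l/ and /e/; rule 3 does not apply here → [f].
/e/ (between /f/ and /k/) is in the target of rule 1 but the environment (before a voiced consonant) is not met → [e].
/k/ stays [k].
/o/ (word-final): rule 1 targets it, but not before a voiced consonant → unchanged [o].

[ʃoːnmeːlfeko]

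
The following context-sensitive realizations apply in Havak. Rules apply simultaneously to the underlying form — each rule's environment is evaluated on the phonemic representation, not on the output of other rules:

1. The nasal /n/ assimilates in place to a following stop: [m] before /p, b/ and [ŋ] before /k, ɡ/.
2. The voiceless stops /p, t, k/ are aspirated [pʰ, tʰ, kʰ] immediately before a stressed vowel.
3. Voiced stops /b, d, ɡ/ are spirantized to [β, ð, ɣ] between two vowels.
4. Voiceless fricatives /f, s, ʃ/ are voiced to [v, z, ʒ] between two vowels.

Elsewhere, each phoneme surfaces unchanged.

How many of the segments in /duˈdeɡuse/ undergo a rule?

3

Segments that undergo a rule: /d/ → [ð] (rule 3); /ɡ/ → [ɣ] (rule 3); /s/ → [z] (rule 4).
All other segments surface unchanged.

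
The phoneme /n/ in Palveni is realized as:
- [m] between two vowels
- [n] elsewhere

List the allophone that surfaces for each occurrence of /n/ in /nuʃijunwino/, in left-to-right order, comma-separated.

Occurrence 1 (position 1): no conditioning environment matches → elsewhere allophone [n].
Occurrence 2 (position 7): no conditioning environment matches → elsewhere allophone [n].
Occurrence 3 (position 10): between two vowels → [m].

[n], [n], [m]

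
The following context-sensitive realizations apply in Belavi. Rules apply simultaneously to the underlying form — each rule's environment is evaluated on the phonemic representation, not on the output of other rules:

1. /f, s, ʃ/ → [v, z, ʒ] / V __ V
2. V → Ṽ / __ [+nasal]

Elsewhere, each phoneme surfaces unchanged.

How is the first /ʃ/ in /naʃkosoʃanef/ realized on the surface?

[ʃ]

/ʃ/ — between /a/ and /k/; rule 1 does not apply here → [ʃ].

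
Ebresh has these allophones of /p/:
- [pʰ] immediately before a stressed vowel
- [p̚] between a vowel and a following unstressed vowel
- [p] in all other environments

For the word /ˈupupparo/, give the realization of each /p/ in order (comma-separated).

Occurrence 1 (position 2): between a vowel and a following unstressed vowel → [p̚].
Occurrence 2 (position 4): no conditioning environment matches → elsewhere allophone [p].
Occurrence 3 (position 5): no conditioning environment matches → elsewhere allophone [p].

[p̚], [p], [p]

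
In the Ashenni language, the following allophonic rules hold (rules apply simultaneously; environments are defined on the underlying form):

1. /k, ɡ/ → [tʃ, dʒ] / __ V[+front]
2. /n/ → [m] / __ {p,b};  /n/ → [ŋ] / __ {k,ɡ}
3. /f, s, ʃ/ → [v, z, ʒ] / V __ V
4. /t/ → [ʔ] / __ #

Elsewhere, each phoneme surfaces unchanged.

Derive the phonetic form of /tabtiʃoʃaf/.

[tabtiʒoʒaf]

/t/ (word-initial): rule 4 targets it, but not word-finally → unchanged [t].
/t/ (between /b/ and /i/): rule 4 targets it, but not word-finally → unchanged [t].
/ʃ/ (between /i/ and /o/) occurs between two vowels → [ʒ] by rule 3.
/ʃ/ meets the environment for rule 3 (between two vowels) → [ʒ].
/f/ (word-final) is in the target of rule 3 but the environment (between two vowels) is not met → [f].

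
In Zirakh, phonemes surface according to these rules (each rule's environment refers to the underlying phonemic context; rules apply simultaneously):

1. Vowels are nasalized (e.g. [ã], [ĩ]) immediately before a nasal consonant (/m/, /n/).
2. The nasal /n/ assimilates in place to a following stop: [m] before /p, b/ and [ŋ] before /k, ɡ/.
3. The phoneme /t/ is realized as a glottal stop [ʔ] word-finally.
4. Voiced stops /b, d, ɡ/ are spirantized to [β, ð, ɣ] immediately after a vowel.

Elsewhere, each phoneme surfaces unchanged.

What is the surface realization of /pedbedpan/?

/p/ (word-initial) is unaffected → [p].
/e/ (between /p/ and /d/) fails the environment for rule 1, so it stays [e].
/d/ — between /e/ and /b/, immediately after a vowel — surfaces as [ð] (rule 4).
/b/ (between /d/ and /e/) is in the target of rule 4 but the environment (immediately after a vowel) is not met → [b].
/e/ (between /b/ and /d/) is in the target of rule 1 but the environment (before a nasal consonant) is not met → [e].
/d/ — between /e/ and /p/, immediately after a vowel — surfaces as [ð] (rule 4).
/p/ (between /d/ and /a/) is unaffected → [p].
/a/ meets the environment for rule 1 (before a nasal consonant) → [ã].
/n/ (word-final) is in the target of rule 2 but the environment (before a labial or velar stop) is not met → [n].

[peðbeðpãn]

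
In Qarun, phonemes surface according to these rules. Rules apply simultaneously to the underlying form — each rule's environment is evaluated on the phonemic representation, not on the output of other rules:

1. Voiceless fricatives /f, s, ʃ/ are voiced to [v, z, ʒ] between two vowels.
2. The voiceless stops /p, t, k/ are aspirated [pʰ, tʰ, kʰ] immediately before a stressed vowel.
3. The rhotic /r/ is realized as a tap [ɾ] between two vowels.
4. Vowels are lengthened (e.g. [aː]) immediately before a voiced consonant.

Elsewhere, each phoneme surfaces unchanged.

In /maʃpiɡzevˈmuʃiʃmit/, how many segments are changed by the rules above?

3

Segments that undergo a rule: /i/ → [iː] (rule 4); /e/ → [eː] (rule 4); /ʃ/ → [ʒ] (rule 1).
All other segments surface unchanged.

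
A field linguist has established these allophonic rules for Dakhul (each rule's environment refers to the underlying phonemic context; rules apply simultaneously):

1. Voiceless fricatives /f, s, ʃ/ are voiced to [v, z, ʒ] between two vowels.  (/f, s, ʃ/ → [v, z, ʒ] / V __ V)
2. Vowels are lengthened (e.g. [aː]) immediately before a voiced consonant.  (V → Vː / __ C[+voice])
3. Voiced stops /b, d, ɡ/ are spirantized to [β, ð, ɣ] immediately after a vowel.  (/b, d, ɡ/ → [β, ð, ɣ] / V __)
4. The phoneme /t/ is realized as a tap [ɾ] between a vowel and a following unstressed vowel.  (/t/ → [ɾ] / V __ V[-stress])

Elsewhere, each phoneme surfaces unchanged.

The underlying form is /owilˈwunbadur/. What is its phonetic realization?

/o/ (word-initial) occurs before a voiced consonant → [oː] by rule 2.
/w/ — not in any rule's target class → [w].
/i/ meets the environment for rule 2 (before a voiced consonant) → [iː].
/l/ — not in any rule's target class → [l].
/w/ — not in any rule's target class → [w].
/u/ meets the environment for rule 2 (before a voiced consonant) → [uː].
/n/ — not in any rule's target class → [n].
/b/ (between /n/ and /a/) fails the environment for rule 3, so it stays [b].
/a/ (between /b/ and /d/): before a voiced consonant, so rule 2 applies → [aː].
/d/ (between /a/ and /u/) occurs immediately after a vowel → [ð] by rule 3.
/u/ (between /d/ and /r/) occurs before a voiced consonant → [uː] by rule 2.
/r/ (word-final) is unaffected → [r].

[oːwiːlˈwuːnbaːðuːr]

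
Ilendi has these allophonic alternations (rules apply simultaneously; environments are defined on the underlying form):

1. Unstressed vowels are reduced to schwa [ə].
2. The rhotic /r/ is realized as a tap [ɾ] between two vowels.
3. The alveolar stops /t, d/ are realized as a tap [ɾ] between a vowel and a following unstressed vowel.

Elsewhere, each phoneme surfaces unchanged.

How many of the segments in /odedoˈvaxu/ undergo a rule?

Segments that undergo a rule: /o/ → [ə] (rule 1); /d/ → [ɾ] (rule 3); /e/ → [ə] (rule 1); /d/ → [ɾ] (rule 3); /o/ → [ə] (rule 1); /u/ → [ə] (rule 1).
All other segments surface unchanged.

6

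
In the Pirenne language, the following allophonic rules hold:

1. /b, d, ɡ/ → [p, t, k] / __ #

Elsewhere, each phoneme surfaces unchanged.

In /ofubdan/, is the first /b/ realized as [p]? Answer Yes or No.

No

/b/ (between /u/ and /d/) is in the target of rule 1 but the environment (word-finally) is not met → [b].
The actual realization is [b], not [p].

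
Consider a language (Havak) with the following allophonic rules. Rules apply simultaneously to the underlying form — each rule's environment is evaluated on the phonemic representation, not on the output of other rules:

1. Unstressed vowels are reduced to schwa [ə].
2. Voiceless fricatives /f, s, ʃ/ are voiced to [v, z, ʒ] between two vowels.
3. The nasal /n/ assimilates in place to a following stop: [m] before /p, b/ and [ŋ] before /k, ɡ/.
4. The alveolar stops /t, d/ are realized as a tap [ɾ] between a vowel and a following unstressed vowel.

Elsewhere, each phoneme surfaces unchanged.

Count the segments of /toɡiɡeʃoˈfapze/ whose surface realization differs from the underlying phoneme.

Segments that undergo a rule: /o/ → [ə] (rule 1); /i/ → [ə] (rule 1); /e/ → [ə] (rule 1); /ʃ/ → [ʒ] (rule 2); /o/ → [ə] (rule 1); /f/ → [v] (rule 2); /e/ → [ə] (rule 1).
All other segments surface unchanged.

7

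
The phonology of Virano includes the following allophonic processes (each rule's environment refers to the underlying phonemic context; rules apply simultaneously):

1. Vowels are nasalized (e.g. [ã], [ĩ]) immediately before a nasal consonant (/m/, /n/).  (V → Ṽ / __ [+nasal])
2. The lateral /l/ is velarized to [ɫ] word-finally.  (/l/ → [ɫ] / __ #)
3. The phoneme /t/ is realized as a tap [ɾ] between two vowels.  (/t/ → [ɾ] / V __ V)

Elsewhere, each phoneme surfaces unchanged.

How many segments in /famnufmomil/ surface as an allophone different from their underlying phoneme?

Segments that undergo a rule: /a/ → [ã] (rule 1); /o/ → [õ] (rule 1); /l/ → [ɫ] (rule 2).
All other segments surface unchanged.

3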